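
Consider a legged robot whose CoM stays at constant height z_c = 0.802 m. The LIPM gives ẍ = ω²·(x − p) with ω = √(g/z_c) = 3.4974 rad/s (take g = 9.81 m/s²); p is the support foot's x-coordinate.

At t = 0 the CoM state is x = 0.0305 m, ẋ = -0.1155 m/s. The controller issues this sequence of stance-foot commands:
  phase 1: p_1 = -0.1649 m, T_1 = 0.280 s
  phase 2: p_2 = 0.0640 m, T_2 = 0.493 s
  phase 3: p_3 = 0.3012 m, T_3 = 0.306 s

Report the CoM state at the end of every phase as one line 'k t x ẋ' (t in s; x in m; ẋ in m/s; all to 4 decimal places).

1 0.2800 0.0942 0.6060
2 0.7730 0.6217 2.0396
3 1.0790 1.5737 4.7654

phase 1: p=-0.1649, T=0.280, ωT=0.979272, cosh=1.519051, sinh=1.143466; start (x,ẋ)=(0.030500, -0.115500) → end (x,ẋ)=(0.094160, 0.605985)
phase 2: p=0.0640, T=0.493, ωT=1.724218, cosh=2.893224, sinh=2.714911; start (x,ẋ)=(0.094160, 0.605985) → end (x,ẋ)=(0.621665, 2.039625)
phase 3: p=0.3012, T=0.306, ωT=1.070204, cosh=1.629457, sinh=1.286519; start (x,ẋ)=(0.621665, 2.039625) → end (x,ẋ)=(1.573661, 4.765406)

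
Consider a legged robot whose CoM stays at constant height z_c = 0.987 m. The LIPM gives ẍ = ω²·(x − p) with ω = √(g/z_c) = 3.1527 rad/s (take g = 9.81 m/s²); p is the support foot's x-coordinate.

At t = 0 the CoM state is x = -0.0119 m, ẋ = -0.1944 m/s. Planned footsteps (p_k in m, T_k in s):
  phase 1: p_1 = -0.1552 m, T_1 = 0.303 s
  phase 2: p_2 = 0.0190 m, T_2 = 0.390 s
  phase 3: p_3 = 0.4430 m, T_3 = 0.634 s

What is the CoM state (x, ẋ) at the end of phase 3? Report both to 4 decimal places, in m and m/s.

phase 1: p=-0.1552, T=0.303, ωT=0.955268, cosh=1.492038, sinh=1.107329; start (x,ẋ)=(-0.011900, -0.194400) → end (x,ẋ)=(-0.009670, 0.210219)
phase 2: p=0.0190, T=0.390, ωT=1.229553, cosh=1.856062, sinh=1.563639; start (x,ẋ)=(-0.009670, 0.210219) → end (x,ẋ)=(0.070048, 0.248843)
phase 3: p=0.4430, T=0.634, ωT=1.998812, cosh=3.757889, sinh=3.622393; start (x,ẋ)=(0.070048, 0.248843) → end (x,ẋ)=(-0.672596, -3.324106)

x = -0.6726, ẋ = -3.3241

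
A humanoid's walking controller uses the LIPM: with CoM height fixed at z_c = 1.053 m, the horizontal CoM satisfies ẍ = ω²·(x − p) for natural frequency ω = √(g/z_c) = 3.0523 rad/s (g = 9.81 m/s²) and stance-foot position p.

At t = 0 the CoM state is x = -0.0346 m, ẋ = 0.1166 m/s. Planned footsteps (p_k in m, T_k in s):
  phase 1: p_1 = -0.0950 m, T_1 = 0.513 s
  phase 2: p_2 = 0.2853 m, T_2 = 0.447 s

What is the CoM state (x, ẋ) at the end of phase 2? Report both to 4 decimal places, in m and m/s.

phase 1: p=-0.0950, T=0.513, ωT=1.565830, cosh=2.497780, sinh=2.288866; start (x,ẋ)=(-0.034600, 0.116600) → end (x,ẋ)=(0.143302, 0.713214)
phase 2: p=0.2853, T=0.447, ωT=1.364378, cosh=2.084414, sinh=1.828875; start (x,ẋ)=(0.143302, 0.713214) → end (x,ẋ)=(0.416661, 0.693963)

x = 0.4167, ẋ = 0.6940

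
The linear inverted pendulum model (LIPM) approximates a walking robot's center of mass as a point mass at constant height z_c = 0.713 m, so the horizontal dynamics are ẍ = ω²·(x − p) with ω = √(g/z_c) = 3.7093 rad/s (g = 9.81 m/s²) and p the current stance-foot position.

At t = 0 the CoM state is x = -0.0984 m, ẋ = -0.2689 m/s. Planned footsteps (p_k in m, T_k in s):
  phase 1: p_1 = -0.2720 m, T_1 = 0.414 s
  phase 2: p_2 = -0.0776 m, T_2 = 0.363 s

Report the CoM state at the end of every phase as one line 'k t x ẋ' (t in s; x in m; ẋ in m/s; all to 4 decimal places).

1 0.4140 -0.0107 0.7726
2 0.7770 0.4329 2.0299

phase 1: p=-0.2720, T=0.414, ωT=1.535650, cosh=2.429830, sinh=2.214514; start (x,ẋ)=(-0.098400, -0.268900) → end (x,ẋ)=(-0.010719, 0.772621)
phase 2: p=-0.0776, T=0.363, ωT=1.346476, cosh=2.052005, sinh=1.791850; start (x,ẋ)=(-0.010719, 0.772621) → end (x,ẋ)=(0.432869, 2.029945)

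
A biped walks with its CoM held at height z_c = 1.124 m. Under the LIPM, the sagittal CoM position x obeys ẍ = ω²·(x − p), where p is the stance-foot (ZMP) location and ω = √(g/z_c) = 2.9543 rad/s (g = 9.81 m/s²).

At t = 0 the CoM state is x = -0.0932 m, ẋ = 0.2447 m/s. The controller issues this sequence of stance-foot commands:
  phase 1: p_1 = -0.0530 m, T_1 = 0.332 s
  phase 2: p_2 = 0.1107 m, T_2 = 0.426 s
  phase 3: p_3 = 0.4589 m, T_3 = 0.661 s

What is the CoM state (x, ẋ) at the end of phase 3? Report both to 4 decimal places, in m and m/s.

phase 1: p=-0.0530, T=0.332, ωT=0.980828, cosh=1.520831, sinh=1.145831; start (x,ẋ)=(-0.093200, 0.244700) → end (x,ẋ)=(-0.019230, 0.236065)
phase 2: p=0.1107, T=0.426, ωT=1.258532, cosh=1.902160, sinh=1.618089; start (x,ẋ)=(-0.019230, 0.236065) → end (x,ẋ)=(-0.007153, -0.172073)
phase 3: p=0.4589, T=0.661, ωT=1.952792, cosh=3.595109, sinh=3.453232; start (x,ẋ)=(-0.007153, -0.172073) → end (x,ẋ)=(-1.417746, -5.373244)

x = -1.4177, ẋ = -5.3732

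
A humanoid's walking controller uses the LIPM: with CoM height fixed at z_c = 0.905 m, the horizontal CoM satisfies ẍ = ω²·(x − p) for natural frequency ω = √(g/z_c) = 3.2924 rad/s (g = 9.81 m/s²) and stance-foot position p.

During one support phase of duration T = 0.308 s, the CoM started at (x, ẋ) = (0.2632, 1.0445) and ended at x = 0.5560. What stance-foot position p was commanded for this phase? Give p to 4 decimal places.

p = 0.4185

ωT = 3.2924·0.308 = 1.014059; cosh(ωT) = 1.559756, sinh(ωT) = 1.197013
x(T) = p + (x₀−p)·cosh(ωT) + (ẋ₀/ω)·sinh(ωT) ⇒ p·(1 − cosh) = x(T) − x₀·cosh − (ẋ₀/ω)·sinh
numerator   = 0.5560 − (0.2632)·1.559756 − (1.0445/3.2924)·1.197013 = -0.234275
denominator = 1 − 1.559756 = -0.559756
p = -0.234275 / -0.559756 = 0.4185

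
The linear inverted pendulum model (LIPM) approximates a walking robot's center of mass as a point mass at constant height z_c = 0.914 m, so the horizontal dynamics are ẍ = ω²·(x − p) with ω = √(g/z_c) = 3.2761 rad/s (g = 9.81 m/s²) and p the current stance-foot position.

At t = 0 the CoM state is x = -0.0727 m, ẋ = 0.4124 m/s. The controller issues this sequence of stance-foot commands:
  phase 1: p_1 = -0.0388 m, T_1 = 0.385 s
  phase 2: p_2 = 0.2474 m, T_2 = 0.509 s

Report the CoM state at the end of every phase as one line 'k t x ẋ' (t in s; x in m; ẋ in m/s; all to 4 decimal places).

1 0.3850 0.1009 0.6060
2 0.8940 0.3181 0.4366

phase 1: p=-0.0388, T=0.385, ωT=1.261299, cosh=1.906644, sinh=1.623358; start (x,ẋ)=(-0.072700, 0.412400) → end (x,ẋ)=(0.100915, 0.606010)
phase 2: p=0.2474, T=0.509, ωT=1.667535, cosh=2.743900, sinh=2.555189; start (x,ẋ)=(0.100915, 0.606010) → end (x,ẋ)=(0.318117, 0.436601)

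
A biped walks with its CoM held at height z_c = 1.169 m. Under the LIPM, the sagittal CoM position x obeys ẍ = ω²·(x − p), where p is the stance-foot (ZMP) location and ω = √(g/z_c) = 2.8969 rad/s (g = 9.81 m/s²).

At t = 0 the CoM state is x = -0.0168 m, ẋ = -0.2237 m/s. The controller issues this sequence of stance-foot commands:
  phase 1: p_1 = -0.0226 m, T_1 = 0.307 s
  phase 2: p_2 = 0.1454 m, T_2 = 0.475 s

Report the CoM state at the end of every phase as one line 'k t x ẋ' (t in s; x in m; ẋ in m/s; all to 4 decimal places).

phase 1: p=-0.0226, T=0.307, ωT=0.889348, cosh=1.422233, sinh=1.011310; start (x,ẋ)=(-0.016800, -0.223700) → end (x,ẋ)=(-0.092445, -0.301162)
phase 2: p=0.1454, T=0.475, ωT=1.376027, cosh=2.105861, sinh=1.853281; start (x,ẋ)=(-0.092445, -0.301162) → end (x,ẋ)=(-0.548135, -1.911139)

1 0.3070 -0.0924 -0.3012
2 0.7820 -0.5481 -1.9111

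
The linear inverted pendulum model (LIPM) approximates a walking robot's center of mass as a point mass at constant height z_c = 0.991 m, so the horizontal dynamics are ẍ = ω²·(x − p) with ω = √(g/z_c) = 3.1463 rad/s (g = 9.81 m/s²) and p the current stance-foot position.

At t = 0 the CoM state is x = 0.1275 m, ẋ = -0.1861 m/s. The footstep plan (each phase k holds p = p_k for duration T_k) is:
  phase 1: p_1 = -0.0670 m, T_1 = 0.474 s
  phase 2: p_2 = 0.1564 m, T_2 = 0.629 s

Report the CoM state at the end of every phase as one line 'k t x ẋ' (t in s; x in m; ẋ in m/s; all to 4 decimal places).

phase 1: p=-0.0670, T=0.474, ωT=1.491346, cosh=2.334071, sinh=2.109002; start (x,ẋ)=(0.127500, -0.186100) → end (x,ẋ)=(0.262232, 0.856244)
phase 2: p=0.1564, T=0.629, ωT=1.979023, cosh=3.686936, sinh=3.548732; start (x,ẋ)=(0.262232, 0.856244) → end (x,ẋ)=(1.512359, 4.338570)

1 0.4740 0.2622 0.8562
2 1.1030 1.5124 4.3386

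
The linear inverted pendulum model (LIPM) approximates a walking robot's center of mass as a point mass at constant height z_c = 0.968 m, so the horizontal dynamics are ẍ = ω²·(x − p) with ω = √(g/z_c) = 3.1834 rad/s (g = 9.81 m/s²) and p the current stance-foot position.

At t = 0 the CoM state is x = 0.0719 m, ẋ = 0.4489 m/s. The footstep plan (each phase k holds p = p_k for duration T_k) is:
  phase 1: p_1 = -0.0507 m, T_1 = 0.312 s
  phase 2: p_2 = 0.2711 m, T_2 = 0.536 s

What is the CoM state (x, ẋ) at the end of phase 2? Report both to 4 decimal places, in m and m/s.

phase 1: p=-0.0507, T=0.312, ωT=0.993221, cosh=1.535149, sinh=1.164767; start (x,ẋ)=(0.071900, 0.448900) → end (x,ẋ)=(0.301756, 1.143719)
phase 2: p=0.2711, T=0.536, ωT=1.706302, cosh=2.845046, sinh=2.663510; start (x,ẋ)=(0.301756, 1.143719) → end (x,ẋ)=(1.315254, 3.513869)

x = 1.3153, ẋ = 3.5139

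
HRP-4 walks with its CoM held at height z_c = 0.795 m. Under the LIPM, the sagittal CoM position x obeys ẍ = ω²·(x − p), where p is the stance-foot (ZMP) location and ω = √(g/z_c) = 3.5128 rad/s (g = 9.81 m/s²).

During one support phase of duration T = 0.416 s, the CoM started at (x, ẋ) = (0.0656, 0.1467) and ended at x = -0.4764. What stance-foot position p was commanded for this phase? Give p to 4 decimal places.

p = 0.5588

ωT = 3.5128·0.416 = 1.461325; cosh(ωT) = 2.271798, sinh(ωT) = 2.039870
x(T) = p + (x₀−p)·cosh(ωT) + (ẋ₀/ω)·sinh(ωT) ⇒ p·(1 − cosh) = x(T) − x₀·cosh − (ẋ₀/ω)·sinh
numerator   = -0.4764 − (0.0656)·2.271798 − (0.1467/3.5128)·2.039870 = -0.710618
denominator = 1 − 2.271798 = -1.271798
p = -0.710618 / -1.271798 = 0.5588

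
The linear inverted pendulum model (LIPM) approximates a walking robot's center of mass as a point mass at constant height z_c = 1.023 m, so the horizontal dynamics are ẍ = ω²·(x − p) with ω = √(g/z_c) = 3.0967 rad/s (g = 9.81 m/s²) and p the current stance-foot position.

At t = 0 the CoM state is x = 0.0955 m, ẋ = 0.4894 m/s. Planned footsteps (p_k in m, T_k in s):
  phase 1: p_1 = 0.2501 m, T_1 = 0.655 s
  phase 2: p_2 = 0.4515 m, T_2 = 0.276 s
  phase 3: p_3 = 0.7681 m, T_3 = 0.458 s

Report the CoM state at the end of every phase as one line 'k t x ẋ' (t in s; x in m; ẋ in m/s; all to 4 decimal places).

phase 1: p=0.2501, T=0.655, ωT=2.028338, cosh=3.866500, sinh=3.734946; start (x,ẋ)=(0.095500, 0.489400) → end (x,ẋ)=(0.242607, 0.104160)
phase 2: p=0.4515, T=0.276, ωT=0.854689, cosh=1.388030, sinh=0.962614; start (x,ẋ)=(0.242607, 0.104160) → end (x,ẋ)=(0.193929, -0.478117)
phase 3: p=0.7681, T=0.458, ωT=1.418289, cosh=2.186087, sinh=1.943959; start (x,ẋ)=(0.193929, -0.478117) → end (x,ẋ)=(-0.787227, -4.501635)

1 0.6550 0.2426 0.1042
2 0.9310 0.1939 -0.4781
3 1.3890 -0.7872 -4.5016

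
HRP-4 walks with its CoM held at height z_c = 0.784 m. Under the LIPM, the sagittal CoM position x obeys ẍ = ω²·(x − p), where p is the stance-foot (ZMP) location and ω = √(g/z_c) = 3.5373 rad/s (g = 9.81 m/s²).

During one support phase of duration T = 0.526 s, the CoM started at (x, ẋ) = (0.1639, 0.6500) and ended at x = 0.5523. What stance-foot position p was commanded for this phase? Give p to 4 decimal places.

ωT = 3.5373·0.526 = 1.860620; cosh(ωT) = 3.291648, sinh(ωT) = 3.136072
x(T) = p + (x₀−p)·cosh(ωT) + (ẋ₀/ω)·sinh(ωT) ⇒ p·(1 − cosh) = x(T) − x₀·cosh − (ẋ₀/ω)·sinh
numerator   = 0.5523 − (0.1639)·3.291648 − (0.6500/3.5373)·3.136072 = -0.563473
denominator = 1 − 3.291648 = -2.291648
p = -0.563473 / -2.291648 = 0.2459

p = 0.2459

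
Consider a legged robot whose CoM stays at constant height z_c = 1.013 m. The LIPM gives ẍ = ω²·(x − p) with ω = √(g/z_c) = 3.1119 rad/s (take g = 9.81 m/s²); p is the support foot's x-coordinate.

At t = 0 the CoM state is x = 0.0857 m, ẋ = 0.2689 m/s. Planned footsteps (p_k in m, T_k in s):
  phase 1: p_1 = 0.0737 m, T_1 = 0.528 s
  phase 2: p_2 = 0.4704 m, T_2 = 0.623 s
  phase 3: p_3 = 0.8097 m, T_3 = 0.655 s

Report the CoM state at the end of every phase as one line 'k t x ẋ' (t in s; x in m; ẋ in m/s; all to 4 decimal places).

1 0.5280 0.3209 0.8142
2 1.1510 0.8307 1.3052
3 1.8060 2.4743 5.3415

phase 1: p=0.0737, T=0.528, ωT=1.643083, cosh=2.682236, sinh=2.488853; start (x,ẋ)=(0.085700, 0.268900) → end (x,ẋ)=(0.320949, 0.814194)
phase 2: p=0.4704, T=0.623, ωT=1.938714, cosh=3.546847, sinh=3.402958; start (x,ẋ)=(0.320949, 0.814194) → end (x,ẋ)=(0.830667, 1.305187)
phase 3: p=0.8097, T=0.655, ωT=2.038295, cosh=3.903877, sinh=3.773627; start (x,ẋ)=(0.830667, 1.305187) → end (x,ẋ)=(2.474279, 5.341507)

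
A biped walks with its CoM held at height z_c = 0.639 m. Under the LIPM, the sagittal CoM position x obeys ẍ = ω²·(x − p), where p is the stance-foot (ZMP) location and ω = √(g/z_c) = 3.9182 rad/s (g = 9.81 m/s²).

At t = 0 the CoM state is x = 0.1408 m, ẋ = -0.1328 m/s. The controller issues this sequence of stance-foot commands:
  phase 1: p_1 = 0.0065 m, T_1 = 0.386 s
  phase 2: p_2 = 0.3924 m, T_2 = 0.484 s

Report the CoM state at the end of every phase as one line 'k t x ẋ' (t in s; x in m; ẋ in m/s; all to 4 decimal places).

1 0.3860 0.2528 0.8200
2 0.8700 0.5984 1.0125

phase 1: p=0.0065, T=0.386, ωT=1.512425, cosh=2.379049, sinh=2.158674; start (x,ẋ)=(0.140800, -0.132800) → end (x,ẋ)=(0.252842, 0.819987)
phase 2: p=0.3924, T=0.484, ωT=1.896409, cosh=3.406017, sinh=3.255910; start (x,ẋ)=(0.252842, 0.819987) → end (x,ẋ)=(0.598449, 1.012507)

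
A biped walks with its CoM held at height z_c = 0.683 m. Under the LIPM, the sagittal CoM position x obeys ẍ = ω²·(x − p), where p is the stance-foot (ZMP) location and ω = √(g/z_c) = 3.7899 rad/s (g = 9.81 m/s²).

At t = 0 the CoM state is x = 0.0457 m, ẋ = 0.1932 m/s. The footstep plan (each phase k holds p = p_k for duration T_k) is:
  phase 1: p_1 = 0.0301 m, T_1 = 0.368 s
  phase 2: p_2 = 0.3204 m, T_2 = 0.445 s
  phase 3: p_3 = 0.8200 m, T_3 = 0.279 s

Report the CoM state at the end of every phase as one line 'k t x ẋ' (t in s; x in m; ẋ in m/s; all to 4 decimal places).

phase 1: p=0.0301, T=0.368, ωT=1.394683, cosh=2.140804, sinh=1.892892; start (x,ẋ)=(0.045700, 0.193200) → end (x,ẋ)=(0.159992, 0.525516)
phase 2: p=0.3204, T=0.445, ωT=1.686505, cosh=2.792870, sinh=2.607705; start (x,ẋ)=(0.159992, 0.525516) → end (x,ẋ)=(0.233990, -0.117609)
phase 3: p=0.8200, T=0.279, ωT=1.057382, cosh=1.613094, sinh=1.265730; start (x,ẋ)=(0.233990, -0.117609) → end (x,ẋ)=(-0.164567, -3.000798)

1 0.3680 0.1600 0.5255
2 0.8130 0.2340 -0.1176
3 1.0920 -0.1646 -3.0008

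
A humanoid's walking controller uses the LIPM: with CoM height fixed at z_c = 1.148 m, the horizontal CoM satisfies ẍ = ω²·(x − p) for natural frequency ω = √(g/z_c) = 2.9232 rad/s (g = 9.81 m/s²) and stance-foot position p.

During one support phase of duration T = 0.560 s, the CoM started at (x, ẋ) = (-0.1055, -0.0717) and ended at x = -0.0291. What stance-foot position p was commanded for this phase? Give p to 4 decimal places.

ωT = 2.9232·0.560 = 1.636992; cosh(ωT) = 2.667125, sinh(ωT) = 2.472561
x(T) = p + (x₀−p)·cosh(ωT) + (ẋ₀/ω)·sinh(ωT) ⇒ p·(1 − cosh) = x(T) − x₀·cosh − (ẋ₀/ω)·sinh
numerator   = -0.0291 − (-0.1055)·2.667125 − (-0.0717/2.9232)·2.472561 = 0.312928
denominator = 1 − 2.667125 = -1.667125
p = 0.312928 / -1.667125 = -0.1877

p = -0.1877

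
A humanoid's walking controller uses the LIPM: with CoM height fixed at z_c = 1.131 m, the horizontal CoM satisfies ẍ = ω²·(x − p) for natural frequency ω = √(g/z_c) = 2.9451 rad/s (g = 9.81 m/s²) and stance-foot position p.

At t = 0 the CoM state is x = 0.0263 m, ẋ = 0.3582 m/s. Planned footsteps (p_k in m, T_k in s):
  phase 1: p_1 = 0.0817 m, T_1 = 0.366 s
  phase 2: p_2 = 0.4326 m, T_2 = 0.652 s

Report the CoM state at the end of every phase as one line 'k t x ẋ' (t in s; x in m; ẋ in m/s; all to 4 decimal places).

phase 1: p=0.0817, T=0.366, ωT=1.077907, cosh=1.639414, sinh=1.299107; start (x,ẋ)=(0.026300, 0.358200) → end (x,ẋ)=(0.148881, 0.375278)
phase 2: p=0.4326, T=0.652, ωT=1.920205, cosh=3.484468, sinh=3.337891; start (x,ẋ)=(0.148881, 0.375278) → end (x,ẋ)=(-0.130680, -1.481431)

1 0.3660 0.1489 0.3753
2 1.0180 -0.1307 -1.4814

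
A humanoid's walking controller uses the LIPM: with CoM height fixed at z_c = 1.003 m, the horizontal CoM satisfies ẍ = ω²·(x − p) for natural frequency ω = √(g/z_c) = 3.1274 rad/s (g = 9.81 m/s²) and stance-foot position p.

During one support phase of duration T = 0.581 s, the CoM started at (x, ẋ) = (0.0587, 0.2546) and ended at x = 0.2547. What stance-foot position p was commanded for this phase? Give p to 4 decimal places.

ωT = 3.1274·0.581 = 1.817019; cosh(ωT) = 3.158000, sinh(ωT) = 2.995490
x(T) = p + (x₀−p)·cosh(ωT) + (ẋ₀/ω)·sinh(ωT) ⇒ p·(1 − cosh) = x(T) − x₀·cosh − (ẋ₀/ω)·sinh
numerator   = 0.2547 − (0.0587)·3.158000 − (0.2546/3.1274)·2.995490 = -0.174536
denominator = 1 − 3.158000 = -2.158000
p = -0.174536 / -2.158000 = 0.0809

p = 0.0809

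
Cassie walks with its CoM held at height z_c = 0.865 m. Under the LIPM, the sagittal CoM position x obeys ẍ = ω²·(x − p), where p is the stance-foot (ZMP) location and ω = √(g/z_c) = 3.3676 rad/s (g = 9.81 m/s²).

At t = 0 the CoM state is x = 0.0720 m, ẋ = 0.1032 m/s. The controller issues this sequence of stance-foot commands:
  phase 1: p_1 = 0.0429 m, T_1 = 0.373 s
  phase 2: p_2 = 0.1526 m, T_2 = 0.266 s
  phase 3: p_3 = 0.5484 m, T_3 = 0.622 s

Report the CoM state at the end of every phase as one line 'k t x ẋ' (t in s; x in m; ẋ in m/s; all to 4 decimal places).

1 0.3730 0.1476 0.3540
2 0.6390 0.2527 0.4886
3 1.2610 -0.0904 -1.9684

phase 1: p=0.0429, T=0.373, ωT=1.256115, cosh=1.898255, sinh=1.613496; start (x,ẋ)=(0.072000, 0.103200) → end (x,ẋ)=(0.147585, 0.354018)
phase 2: p=0.1526, T=0.266, ωT=0.895782, cosh=1.428769, sinh=1.020481; start (x,ẋ)=(0.147585, 0.354018) → end (x,ẋ)=(0.252712, 0.488575)
phase 3: p=0.5484, T=0.622, ωT=2.094647, cosh=4.122844, sinh=3.999731; start (x,ẋ)=(0.252712, 0.488575) → end (x,ẋ)=(-0.090390, -1.968449)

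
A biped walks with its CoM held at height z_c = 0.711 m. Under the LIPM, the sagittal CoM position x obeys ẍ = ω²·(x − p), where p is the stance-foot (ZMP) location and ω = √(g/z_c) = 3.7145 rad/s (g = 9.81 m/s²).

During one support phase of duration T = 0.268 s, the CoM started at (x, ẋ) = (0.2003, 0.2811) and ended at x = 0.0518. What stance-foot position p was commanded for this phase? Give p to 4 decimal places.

p = 0.6408

ωT = 3.7145·0.268 = 0.995486; cosh(ωT) = 1.537791, sinh(ωT) = 1.168248
x(T) = p + (x₀−p)·cosh(ωT) + (ẋ₀/ω)·sinh(ωT) ⇒ p·(1 − cosh) = x(T) − x₀·cosh − (ẋ₀/ω)·sinh
numerator   = 0.0518 − (0.2003)·1.537791 − (0.2811/3.7145)·1.168248 = -0.344628
denominator = 1 − 1.537791 = -0.537791
p = -0.344628 / -0.537791 = 0.6408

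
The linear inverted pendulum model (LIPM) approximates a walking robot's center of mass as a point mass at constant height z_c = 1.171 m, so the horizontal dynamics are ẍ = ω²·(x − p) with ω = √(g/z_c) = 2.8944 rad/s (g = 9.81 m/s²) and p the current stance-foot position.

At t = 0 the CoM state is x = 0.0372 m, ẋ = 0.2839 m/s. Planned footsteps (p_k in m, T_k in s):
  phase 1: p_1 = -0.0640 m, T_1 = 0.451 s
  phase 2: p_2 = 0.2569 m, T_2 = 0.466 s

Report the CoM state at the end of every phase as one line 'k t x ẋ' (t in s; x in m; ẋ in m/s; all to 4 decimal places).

phase 1: p=-0.0640, T=0.451, ωT=1.305374, cosh=1.980071, sinh=1.708999; start (x,ẋ)=(0.037200, 0.283900) → end (x,ẋ)=(0.304012, 1.062731)
phase 2: p=0.2569, T=0.466, ωT=1.348790, cosh=2.056158, sinh=1.796604; start (x,ẋ)=(0.304012, 1.062731) → end (x,ẋ)=(1.013425, 2.430129)

1 0.4510 0.3040 1.0627
2 0.9170 1.0134 2.4301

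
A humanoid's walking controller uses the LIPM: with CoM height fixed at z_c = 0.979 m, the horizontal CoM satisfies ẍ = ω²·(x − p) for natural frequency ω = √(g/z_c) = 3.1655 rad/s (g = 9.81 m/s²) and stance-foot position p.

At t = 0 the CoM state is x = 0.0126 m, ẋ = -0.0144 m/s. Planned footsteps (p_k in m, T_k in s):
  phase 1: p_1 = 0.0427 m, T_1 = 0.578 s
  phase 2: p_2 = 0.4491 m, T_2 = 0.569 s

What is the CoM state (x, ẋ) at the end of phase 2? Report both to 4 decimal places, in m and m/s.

phase 1: p=0.0427, T=0.578, ωT=1.829659, cosh=3.196115, sinh=3.035646; start (x,ẋ)=(0.012600, -0.014400) → end (x,ẋ)=(-0.067312, -0.335265)
phase 2: p=0.4491, T=0.569, ωT=1.801169, cosh=3.110916, sinh=2.945810; start (x,ẋ)=(-0.067312, -0.335265) → end (x,ẋ)=(-1.469413, -5.858508)

x = -1.4694, ẋ = -5.8585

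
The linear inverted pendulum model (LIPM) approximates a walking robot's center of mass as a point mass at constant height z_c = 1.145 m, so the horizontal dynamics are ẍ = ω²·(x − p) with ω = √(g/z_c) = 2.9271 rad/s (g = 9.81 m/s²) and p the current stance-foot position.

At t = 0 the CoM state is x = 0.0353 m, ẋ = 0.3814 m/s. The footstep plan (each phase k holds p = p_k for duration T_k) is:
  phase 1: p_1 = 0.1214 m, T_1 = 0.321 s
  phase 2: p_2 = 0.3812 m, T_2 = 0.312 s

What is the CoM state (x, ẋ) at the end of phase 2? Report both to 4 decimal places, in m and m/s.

x = 0.1293, ẋ = -0.3329

phase 1: p=0.1214, T=0.321, ωT=0.939599, cosh=1.474870, sinh=1.084085; start (x,ẋ)=(0.035300, 0.381400) → end (x,ẋ)=(0.135670, 0.289301)
phase 2: p=0.3812, T=0.312, ωT=0.913255, cosh=1.446819, sinh=1.045603; start (x,ẋ)=(0.135670, 0.289301) → end (x,ẋ)=(0.129304, -0.332901)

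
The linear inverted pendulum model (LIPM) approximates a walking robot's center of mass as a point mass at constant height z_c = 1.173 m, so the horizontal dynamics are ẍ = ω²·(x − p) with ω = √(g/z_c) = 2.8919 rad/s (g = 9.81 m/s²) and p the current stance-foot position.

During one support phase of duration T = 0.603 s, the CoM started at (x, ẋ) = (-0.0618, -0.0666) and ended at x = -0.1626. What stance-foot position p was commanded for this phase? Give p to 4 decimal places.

p = -0.0428

ωT = 2.8919·0.603 = 1.743816; cosh(ωT) = 2.946988, sinh(ωT) = 2.772136
x(T) = p + (x₀−p)·cosh(ωT) + (ẋ₀/ω)·sinh(ωT) ⇒ p·(1 − cosh) = x(T) − x₀·cosh − (ẋ₀/ω)·sinh
numerator   = -0.1626 − (-0.0618)·2.946988 − (-0.0666/2.8919)·2.772136 = 0.083366
denominator = 1 − 2.946988 = -1.946988
p = 0.083366 / -1.946988 = -0.0428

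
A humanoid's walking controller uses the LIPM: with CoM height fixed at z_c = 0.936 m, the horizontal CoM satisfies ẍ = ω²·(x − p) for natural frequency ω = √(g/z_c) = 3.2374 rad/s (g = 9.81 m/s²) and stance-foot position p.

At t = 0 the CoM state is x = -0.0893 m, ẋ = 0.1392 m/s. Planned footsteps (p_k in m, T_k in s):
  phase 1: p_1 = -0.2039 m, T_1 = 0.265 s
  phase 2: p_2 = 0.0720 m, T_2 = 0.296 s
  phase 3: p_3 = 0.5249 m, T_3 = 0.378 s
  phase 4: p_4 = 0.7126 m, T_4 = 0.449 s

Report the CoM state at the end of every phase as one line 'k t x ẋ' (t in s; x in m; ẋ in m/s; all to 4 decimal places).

phase 1: p=-0.2039, T=0.265, ωT=0.857911, cosh=1.391138, sinh=0.967091; start (x,ẋ)=(-0.089300, 0.139200) → end (x,ẋ)=(-0.002893, 0.552443)
phase 2: p=0.0720, T=0.296, ωT=0.958270, cosh=1.495369, sinh=1.111814; start (x,ẋ)=(-0.002893, 0.552443) → end (x,ẋ)=(0.149732, 0.556537)
phase 3: p=0.5249, T=0.378, ωT=1.223737, cosh=1.846999, sinh=1.552871; start (x,ẋ)=(0.149732, 0.556537) → end (x,ẋ)=(0.098916, -0.858146)
phase 4: p=0.7126, T=0.449, ωT=1.453593, cosh=2.256093, sinh=2.022364; start (x,ẋ)=(0.098916, -0.858146) → end (x,ẋ)=(-1.208002, -5.953971)

1 0.2650 -0.0029 0.5524
2 0.5610 0.1497 0.5565
3 0.9390 0.0989 -0.8581
4 1.3880 -1.2080 -5.9540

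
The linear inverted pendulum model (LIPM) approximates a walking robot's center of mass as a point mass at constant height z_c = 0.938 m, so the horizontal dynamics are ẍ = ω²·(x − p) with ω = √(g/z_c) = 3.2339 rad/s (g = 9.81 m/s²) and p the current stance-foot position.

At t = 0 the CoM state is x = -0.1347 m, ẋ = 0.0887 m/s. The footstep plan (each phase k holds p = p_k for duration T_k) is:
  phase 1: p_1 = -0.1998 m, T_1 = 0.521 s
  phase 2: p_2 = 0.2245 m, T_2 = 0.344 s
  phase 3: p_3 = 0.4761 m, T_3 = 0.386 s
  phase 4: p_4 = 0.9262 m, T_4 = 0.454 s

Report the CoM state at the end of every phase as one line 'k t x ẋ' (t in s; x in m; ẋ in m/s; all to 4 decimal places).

phase 1: p=-0.1998, T=0.521, ωT=1.684862, cosh=2.788588, sinh=2.603118; start (x,ẋ)=(-0.134700, 0.088700) → end (x,ẋ)=(0.053136, 0.795374)
phase 2: p=0.2245, T=0.344, ωT=1.112462, cosh=1.685293, sinh=1.356544; start (x,ẋ)=(0.053136, 0.795374) → end (x,ẋ)=(0.269342, 0.588676)
phase 3: p=0.4761, T=0.386, ωT=1.248285, cosh=1.885680, sinh=1.598684; start (x,ẋ)=(0.269342, 0.588676) → end (x,ẋ)=(0.377233, 0.041119)
phase 4: p=0.9262, T=0.454, ωT=1.468191, cosh=2.285857, sinh=2.055515; start (x,ẋ)=(0.377233, 0.041119) → end (x,ẋ)=(-0.302524, -3.555172)

1 0.5210 0.0531 0.7954
2 0.8650 0.2693 0.5887
3 1.2510 0.3772 0.0411
4 1.7050 -0.3025 -3.5552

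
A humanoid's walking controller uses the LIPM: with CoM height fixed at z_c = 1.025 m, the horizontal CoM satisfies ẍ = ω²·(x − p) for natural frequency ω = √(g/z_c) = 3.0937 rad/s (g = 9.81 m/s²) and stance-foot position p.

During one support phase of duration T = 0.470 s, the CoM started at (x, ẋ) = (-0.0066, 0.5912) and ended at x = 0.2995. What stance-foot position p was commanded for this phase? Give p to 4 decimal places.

p = 0.0575

ωT = 3.0937·0.470 = 1.454039; cosh(ωT) = 2.256996, sinh(ωT) = 2.023372
x(T) = p + (x₀−p)·cosh(ωT) + (ẋ₀/ω)·sinh(ωT) ⇒ p·(1 − cosh) = x(T) − x₀·cosh − (ẋ₀/ω)·sinh
numerator   = 0.2995 − (-0.0066)·2.256996 − (0.5912/3.0937)·2.023372 = -0.072266
denominator = 1 − 2.256996 = -1.256996
p = -0.072266 / -1.256996 = 0.0575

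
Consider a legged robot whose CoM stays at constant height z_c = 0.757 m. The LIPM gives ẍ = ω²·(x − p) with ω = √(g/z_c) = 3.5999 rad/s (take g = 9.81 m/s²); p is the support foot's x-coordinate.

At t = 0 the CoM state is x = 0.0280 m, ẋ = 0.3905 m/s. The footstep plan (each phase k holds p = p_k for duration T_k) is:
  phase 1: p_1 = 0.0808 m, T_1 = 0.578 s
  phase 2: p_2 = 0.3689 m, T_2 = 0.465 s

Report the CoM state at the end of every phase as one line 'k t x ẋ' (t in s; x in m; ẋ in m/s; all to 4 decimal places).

phase 1: p=0.0808, T=0.578, ωT=2.080742, cosh=4.067625, sinh=3.942787; start (x,ẋ)=(0.028000, 0.390500) → end (x,ẋ)=(0.293724, 0.838983)
phase 2: p=0.3689, T=0.465, ωT=1.673954, cosh=2.760358, sinh=2.572853; start (x,ẋ)=(0.293724, 0.838983) → end (x,ẋ)=(0.761010, 1.619614)

1 0.5780 0.2937 0.8390
2 1.0430 0.7610 1.6196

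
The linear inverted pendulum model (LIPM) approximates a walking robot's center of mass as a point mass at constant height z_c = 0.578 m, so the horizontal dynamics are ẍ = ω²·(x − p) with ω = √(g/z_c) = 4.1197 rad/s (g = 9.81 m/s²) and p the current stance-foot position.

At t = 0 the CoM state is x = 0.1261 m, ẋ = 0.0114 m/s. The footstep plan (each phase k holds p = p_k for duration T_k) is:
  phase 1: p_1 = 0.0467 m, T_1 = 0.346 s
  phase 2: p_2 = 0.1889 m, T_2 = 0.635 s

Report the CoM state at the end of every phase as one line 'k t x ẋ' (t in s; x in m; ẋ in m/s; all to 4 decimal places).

phase 1: p=0.0467, T=0.346, ωT=1.425416, cosh=2.199999, sinh=1.959590; start (x,ẋ)=(0.126100, 0.011400) → end (x,ẋ)=(0.226802, 0.666070)
phase 2: p=0.1889, T=0.635, ωT=2.616010, cosh=6.877057, sinh=6.803963; start (x,ẋ)=(0.226802, 0.666070) → end (x,ẋ)=(1.549617, 5.643019)

1 0.3460 0.2268 0.6661
2 0.9810 1.5496 5.6430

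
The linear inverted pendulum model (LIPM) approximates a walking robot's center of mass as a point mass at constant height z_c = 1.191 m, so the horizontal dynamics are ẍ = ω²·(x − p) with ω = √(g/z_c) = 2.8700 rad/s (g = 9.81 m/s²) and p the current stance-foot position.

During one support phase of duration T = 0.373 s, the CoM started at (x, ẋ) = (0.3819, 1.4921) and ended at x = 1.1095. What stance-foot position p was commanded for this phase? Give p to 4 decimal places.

p = 0.2890

ωT = 2.8700·0.373 = 1.070510; cosh(ωT) = 1.629850, sinh(ωT) = 1.287017
x(T) = p + (x₀−p)·cosh(ωT) + (ẋ₀/ω)·sinh(ωT) ⇒ p·(1 − cosh) = x(T) − x₀·cosh − (ẋ₀/ω)·sinh
numerator   = 1.1095 − (0.3819)·1.629850 − (1.4921/2.8700)·1.287017 = -0.182054
denominator = 1 − 1.629850 = -0.629850
p = -0.182054 / -0.629850 = 0.2890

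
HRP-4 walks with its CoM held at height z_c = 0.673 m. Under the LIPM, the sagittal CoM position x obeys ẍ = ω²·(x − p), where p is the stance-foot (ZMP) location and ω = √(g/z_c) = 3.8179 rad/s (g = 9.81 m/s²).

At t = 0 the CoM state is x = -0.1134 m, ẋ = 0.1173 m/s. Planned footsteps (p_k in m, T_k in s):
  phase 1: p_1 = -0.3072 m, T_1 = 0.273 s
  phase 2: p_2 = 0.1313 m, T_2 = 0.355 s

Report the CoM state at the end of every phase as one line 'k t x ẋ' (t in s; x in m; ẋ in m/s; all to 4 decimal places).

phase 1: p=-0.3072, T=0.273, ωT=1.042287, cosh=1.594171, sinh=1.241523; start (x,ẋ)=(-0.113400, 0.117300) → end (x,ẋ)=(0.039894, 1.105611)
phase 2: p=0.1313, T=0.355, ωT=1.355354, cosh=2.067996, sinh=1.810140; start (x,ẋ)=(0.039894, 1.105611) → end (x,ẋ)=(0.466465, 1.654700)

1 0.2730 0.0399 1.1056
2 0.6280 0.4665 1.6547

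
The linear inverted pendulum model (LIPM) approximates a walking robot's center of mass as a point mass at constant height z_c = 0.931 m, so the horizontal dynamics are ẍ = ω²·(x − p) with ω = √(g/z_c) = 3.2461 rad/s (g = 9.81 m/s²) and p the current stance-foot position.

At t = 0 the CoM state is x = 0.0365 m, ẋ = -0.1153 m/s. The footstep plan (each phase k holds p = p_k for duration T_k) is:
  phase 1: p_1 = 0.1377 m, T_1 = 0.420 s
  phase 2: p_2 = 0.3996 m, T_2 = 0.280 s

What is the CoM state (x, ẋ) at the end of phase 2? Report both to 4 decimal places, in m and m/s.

x = -0.6447, ẋ = -3.0254

phase 1: p=0.1377, T=0.420, ωT=1.363362, cosh=2.082557, sinh=1.826758; start (x,ẋ)=(0.036500, -0.115300) → end (x,ẋ)=(-0.137940, -0.840218)
phase 2: p=0.3996, T=0.280, ωT=0.908908, cosh=1.442288, sinh=1.039324; start (x,ẋ)=(-0.137940, -0.840218) → end (x,ẋ)=(-0.644706, -3.025362)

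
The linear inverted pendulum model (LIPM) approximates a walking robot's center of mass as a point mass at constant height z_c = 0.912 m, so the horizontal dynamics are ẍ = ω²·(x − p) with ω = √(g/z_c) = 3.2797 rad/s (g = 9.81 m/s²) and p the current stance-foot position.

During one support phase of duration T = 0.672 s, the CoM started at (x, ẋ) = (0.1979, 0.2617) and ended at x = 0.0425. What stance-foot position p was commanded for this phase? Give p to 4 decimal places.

ωT = 3.2797·0.672 = 2.203958; cosh(ωT) = 4.585587, sinh(ωT) = 4.475222
x(T) = p + (x₀−p)·cosh(ωT) + (ẋ₀/ω)·sinh(ωT) ⇒ p·(1 − cosh) = x(T) − x₀·cosh − (ẋ₀/ω)·sinh
numerator   = 0.0425 − (0.1979)·4.585587 − (0.2617/3.2797)·4.475222 = -1.222083
denominator = 1 − 4.585587 = -3.585587
p = -1.222083 / -3.585587 = 0.3408

p = 0.3408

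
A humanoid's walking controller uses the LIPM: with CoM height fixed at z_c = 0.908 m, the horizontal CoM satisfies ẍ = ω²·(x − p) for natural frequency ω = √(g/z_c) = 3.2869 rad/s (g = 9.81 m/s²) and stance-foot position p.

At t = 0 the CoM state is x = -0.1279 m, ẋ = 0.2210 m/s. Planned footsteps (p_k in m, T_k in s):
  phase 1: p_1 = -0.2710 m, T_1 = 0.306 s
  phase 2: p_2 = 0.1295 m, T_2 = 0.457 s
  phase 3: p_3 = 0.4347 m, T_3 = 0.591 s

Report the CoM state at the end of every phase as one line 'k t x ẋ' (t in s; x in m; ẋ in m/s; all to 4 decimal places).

1 0.3060 0.0304 0.8995
2 0.7630 0.4800 1.4249
3 1.3540 2.0772 5.5817

phase 1: p=-0.2710, T=0.306, ωT=1.005791, cosh=1.549913, sinh=1.184158; start (x,ẋ)=(-0.127900, 0.221000) → end (x,ẋ)=(0.030411, 0.899506)
phase 2: p=0.1295, T=0.457, ωT=1.502113, cosh=2.356915, sinh=2.134256; start (x,ẋ)=(0.030411, 0.899506) → end (x,ẋ)=(0.480025, 1.424942)
phase 3: p=0.4347, T=0.591, ωT=1.942558, cosh=3.559955, sinh=3.416618; start (x,ẋ)=(0.480025, 1.424942) → end (x,ẋ)=(2.077231, 5.581729)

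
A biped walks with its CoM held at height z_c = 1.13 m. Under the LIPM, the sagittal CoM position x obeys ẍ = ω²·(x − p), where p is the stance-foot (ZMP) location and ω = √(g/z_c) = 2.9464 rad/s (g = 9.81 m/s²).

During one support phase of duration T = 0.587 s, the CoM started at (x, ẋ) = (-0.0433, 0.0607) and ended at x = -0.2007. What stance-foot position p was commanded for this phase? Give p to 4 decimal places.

ωT = 2.9464·0.587 = 1.729537; cosh(ωT) = 2.907704, sinh(ωT) = 2.730338
x(T) = p + (x₀−p)·cosh(ωT) + (ẋ₀/ω)·sinh(ωT) ⇒ p·(1 − cosh) = x(T) − x₀·cosh − (ẋ₀/ω)·sinh
numerator   = -0.2007 − (-0.0433)·2.907704 − (0.0607/2.9464)·2.730338 = -0.131045
denominator = 1 − 2.907704 = -1.907704
p = -0.131045 / -1.907704 = 0.0687

p = 0.0687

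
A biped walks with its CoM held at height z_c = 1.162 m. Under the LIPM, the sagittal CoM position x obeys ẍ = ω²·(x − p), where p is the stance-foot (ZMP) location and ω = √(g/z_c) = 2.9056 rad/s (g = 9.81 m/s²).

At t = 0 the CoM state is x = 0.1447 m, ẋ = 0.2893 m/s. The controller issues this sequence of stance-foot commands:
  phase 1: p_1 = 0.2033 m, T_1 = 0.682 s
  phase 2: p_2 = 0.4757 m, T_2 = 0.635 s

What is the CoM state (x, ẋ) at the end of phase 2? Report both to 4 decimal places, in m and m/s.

x = 0.5309, ẋ = 0.2955

phase 1: p=0.2033, T=0.682, ωT=1.981619, cosh=3.696163, sinh=3.558317; start (x,ẋ)=(0.144700, 0.289300) → end (x,ẋ)=(0.340994, 0.463432)
phase 2: p=0.4757, T=0.635, ωT=1.845056, cosh=3.243235, sinh=3.085219; start (x,ẋ)=(0.340994, 0.463432) → end (x,ẋ)=(0.530895, 0.295454)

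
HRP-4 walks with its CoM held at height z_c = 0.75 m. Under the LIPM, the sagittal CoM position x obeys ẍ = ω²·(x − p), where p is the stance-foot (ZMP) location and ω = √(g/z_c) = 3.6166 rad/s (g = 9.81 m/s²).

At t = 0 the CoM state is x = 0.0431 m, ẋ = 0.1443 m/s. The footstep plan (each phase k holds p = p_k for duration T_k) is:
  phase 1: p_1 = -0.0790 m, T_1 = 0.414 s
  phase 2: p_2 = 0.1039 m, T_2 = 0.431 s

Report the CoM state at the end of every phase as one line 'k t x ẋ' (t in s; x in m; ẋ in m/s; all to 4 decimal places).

phase 1: p=-0.0790, T=0.414, ωT=1.497272, cosh=2.346611, sinh=2.122871; start (x,ẋ)=(0.043100, 0.144300) → end (x,ẋ)=(0.292222, 1.276048)
phase 2: p=0.1039, T=0.431, ωT=1.558755, cosh=2.481648, sinh=2.271250; start (x,ẋ)=(0.292222, 1.276048) → end (x,ẋ)=(1.372617, 4.713620)

1 0.4140 0.2922 1.2760
2 0.8450 1.3726 4.7136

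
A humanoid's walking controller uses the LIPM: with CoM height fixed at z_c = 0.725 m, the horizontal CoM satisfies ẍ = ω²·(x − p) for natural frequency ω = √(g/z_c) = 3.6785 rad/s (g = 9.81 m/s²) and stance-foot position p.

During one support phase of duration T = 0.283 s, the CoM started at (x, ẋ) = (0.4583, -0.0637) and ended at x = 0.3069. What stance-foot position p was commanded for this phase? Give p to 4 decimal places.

p = 0.6776

ωT = 3.6785·0.283 = 1.041015; cosh(ωT) = 1.592594, sinh(ωT) = 1.239498
x(T) = p + (x₀−p)·cosh(ωT) + (ẋ₀/ω)·sinh(ωT) ⇒ p·(1 − cosh) = x(T) − x₀·cosh − (ẋ₀/ω)·sinh
numerator   = 0.3069 − (0.4583)·1.592594 − (-0.0637/3.6785)·1.239498 = -0.401522
denominator = 1 − 1.592594 = -0.592594
p = -0.401522 / -0.592594 = 0.6776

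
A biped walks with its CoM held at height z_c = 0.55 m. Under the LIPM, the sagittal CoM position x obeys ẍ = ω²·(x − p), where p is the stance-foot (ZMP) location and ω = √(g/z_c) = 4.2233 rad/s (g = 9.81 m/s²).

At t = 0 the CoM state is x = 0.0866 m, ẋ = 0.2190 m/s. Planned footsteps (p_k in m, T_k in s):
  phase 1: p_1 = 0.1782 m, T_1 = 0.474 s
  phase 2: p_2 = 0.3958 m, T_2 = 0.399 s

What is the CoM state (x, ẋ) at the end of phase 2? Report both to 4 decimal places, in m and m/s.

x = -1.0063, ẋ = -5.7358

phase 1: p=0.1782, T=0.474, ωT=2.001844, cosh=3.768891, sinh=3.633805; start (x,ẋ)=(0.086600, 0.219000) → end (x,ẋ)=(0.021401, -0.580366)
phase 2: p=0.3958, T=0.399, ωT=1.685097, cosh=2.789199, sinh=2.603773; start (x,ẋ)=(0.021401, -0.580366) → end (x,ẋ)=(-1.006283, -5.735838)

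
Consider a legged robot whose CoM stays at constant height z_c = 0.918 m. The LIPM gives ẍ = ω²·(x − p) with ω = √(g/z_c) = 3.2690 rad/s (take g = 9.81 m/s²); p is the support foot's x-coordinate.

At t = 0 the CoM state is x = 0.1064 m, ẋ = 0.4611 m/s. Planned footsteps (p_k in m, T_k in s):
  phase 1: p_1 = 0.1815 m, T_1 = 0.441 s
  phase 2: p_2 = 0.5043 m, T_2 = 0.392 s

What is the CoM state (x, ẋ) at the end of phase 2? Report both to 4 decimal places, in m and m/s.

x = 0.3732, ẋ = -0.0892

phase 1: p=0.1815, T=0.441, ωT=1.441629, cosh=2.232060, sinh=1.995517; start (x,ẋ)=(0.106400, 0.461100) → end (x,ẋ)=(0.295345, 0.539299)
phase 2: p=0.5043, T=0.392, ωT=1.281448, cosh=1.939743, sinh=1.662108; start (x,ẋ)=(0.295345, 0.539299) → end (x,ẋ)=(0.373185, -0.089242)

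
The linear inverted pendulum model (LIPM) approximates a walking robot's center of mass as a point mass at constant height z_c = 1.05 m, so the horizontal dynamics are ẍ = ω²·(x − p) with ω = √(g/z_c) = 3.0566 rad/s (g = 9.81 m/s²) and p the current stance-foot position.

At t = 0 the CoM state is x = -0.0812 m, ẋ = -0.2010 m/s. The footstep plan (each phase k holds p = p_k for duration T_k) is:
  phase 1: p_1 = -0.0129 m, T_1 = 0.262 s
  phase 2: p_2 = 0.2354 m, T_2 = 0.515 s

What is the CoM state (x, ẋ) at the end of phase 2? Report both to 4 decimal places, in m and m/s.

x = -1.1103, ẋ = -3.9553

phase 1: p=-0.0129, T=0.262, ωT=0.800829, cosh=1.338172, sinh=0.889215; start (x,ẋ)=(-0.081200, -0.201000) → end (x,ẋ)=(-0.162771, -0.454610)
phase 2: p=0.2354, T=0.515, ωT=1.574149, cosh=2.516908, sinh=2.309724; start (x,ẋ)=(-0.162771, -0.454610) → end (x,ẋ)=(-1.110288, -3.955263)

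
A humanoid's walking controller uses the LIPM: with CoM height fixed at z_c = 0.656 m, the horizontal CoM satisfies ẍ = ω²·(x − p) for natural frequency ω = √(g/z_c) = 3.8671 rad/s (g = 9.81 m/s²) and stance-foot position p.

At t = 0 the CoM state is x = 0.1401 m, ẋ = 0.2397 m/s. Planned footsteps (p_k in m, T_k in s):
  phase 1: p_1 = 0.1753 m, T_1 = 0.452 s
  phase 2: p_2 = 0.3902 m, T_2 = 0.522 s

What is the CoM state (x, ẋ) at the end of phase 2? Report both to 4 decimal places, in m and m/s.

phase 1: p=0.1753, T=0.452, ωT=1.747929, cosh=2.958416, sinh=2.784282; start (x,ẋ)=(0.140100, 0.239700) → end (x,ẋ)=(0.243746, 0.330131)
phase 2: p=0.3902, T=0.522, ωT=2.018626, cosh=3.830407, sinh=3.697569; start (x,ẋ)=(0.243746, 0.330131) → end (x,ẋ)=(0.144879, -0.829594)

x = 0.1449, ẋ = -0.8296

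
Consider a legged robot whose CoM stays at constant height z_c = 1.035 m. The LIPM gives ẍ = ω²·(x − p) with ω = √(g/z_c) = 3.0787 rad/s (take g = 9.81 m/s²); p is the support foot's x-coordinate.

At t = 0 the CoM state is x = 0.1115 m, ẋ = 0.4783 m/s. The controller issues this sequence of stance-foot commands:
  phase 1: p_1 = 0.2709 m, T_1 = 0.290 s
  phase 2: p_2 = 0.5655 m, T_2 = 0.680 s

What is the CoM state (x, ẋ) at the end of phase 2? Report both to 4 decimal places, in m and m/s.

x = -0.6957, ẋ = -3.7223

phase 1: p=0.2709, T=0.290, ωT=0.892823, cosh=1.425756, sinh=1.016258; start (x,ẋ)=(0.111500, 0.478300) → end (x,ẋ)=(0.201518, 0.183216)
phase 2: p=0.5655, T=0.680, ωT=2.093516, cosh=4.118322, sinh=3.995069; start (x,ẋ)=(0.201518, 0.183216) → end (x,ẋ)=(-0.695745, -3.722298)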